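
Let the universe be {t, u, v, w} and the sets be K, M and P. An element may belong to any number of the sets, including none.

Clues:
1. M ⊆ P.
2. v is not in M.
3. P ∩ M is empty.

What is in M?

M = {}

From (2): v ∉ M.
Suppose t ∈ M: no assignment then satisfies all the clues, so t ∉ M.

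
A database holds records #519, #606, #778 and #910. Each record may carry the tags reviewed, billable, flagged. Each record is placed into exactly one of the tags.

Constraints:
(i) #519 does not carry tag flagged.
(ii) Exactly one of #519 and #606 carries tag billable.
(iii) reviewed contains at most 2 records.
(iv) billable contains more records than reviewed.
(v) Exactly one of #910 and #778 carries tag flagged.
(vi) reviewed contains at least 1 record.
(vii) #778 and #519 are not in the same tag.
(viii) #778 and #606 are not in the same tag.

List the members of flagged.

flagged = {#778}

From (i): #519 ∉ flagged.
Suppose #606 ∈ flagged: no assignment then satisfies all the clues, so #606 ∉ flagged.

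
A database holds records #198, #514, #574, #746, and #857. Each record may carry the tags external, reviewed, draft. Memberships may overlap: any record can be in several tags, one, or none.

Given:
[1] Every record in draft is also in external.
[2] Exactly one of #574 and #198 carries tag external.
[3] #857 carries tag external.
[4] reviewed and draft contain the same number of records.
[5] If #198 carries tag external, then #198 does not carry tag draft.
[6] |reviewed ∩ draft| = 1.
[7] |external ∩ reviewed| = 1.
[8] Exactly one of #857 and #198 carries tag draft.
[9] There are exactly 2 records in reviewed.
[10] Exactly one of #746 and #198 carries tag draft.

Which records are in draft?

draft = {#746, #857}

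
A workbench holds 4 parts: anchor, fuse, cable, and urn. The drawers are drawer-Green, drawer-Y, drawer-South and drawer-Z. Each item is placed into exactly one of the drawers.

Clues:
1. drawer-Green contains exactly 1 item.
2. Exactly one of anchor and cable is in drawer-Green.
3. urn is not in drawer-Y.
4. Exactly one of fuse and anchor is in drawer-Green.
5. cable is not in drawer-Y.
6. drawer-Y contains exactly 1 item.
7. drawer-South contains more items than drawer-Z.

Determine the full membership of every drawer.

drawer-Green = {anchor}; drawer-Y = {fuse}; drawer-South = {cable, urn}; drawer-Z = {}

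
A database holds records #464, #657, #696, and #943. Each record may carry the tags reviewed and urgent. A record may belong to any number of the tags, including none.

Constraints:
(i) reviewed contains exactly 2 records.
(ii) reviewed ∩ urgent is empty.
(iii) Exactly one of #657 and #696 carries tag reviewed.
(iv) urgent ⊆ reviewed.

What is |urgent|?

0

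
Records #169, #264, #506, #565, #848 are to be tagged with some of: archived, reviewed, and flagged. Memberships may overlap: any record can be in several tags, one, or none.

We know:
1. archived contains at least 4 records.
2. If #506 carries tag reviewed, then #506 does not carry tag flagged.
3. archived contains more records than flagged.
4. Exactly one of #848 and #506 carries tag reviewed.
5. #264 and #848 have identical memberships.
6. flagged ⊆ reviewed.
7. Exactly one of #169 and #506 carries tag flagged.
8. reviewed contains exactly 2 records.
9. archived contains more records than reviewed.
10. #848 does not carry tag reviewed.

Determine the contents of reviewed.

reviewed = {#169, #506}

From (10): #848 ∉ reviewed.
(4) (exactly one): #506 ∈ reviewed.
(5): #264 matches #848: #264 ∉ reviewed.
(6) contrapositive: #264 ∉ flagged.
(6) contrapositive: #848 ∉ flagged.
(2): #506 ∉ flagged.
(7) (exactly one): #169 ∈ flagged.
(6) with #169 ∈ flagged: #169 ∈ reviewed.
(8): reviewed already has 2, so the rest are out.
(6) contrapositive: #565 ∉ flagged.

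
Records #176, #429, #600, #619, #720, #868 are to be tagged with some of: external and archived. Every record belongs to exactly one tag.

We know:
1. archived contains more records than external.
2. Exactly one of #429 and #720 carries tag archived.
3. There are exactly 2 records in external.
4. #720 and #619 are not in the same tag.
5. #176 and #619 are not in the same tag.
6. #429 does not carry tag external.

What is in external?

external = {#176, #720}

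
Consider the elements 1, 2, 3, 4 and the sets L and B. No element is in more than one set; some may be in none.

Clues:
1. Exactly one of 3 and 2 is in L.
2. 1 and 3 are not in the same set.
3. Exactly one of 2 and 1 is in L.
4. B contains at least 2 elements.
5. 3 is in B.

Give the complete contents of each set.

From (5): 3 ∈ B.
(1) (exactly one): 2 ∈ L.
(2): 1 ∉ B.
(3) (exactly one): 1 ∉ L.
(4): only 2 candidates remain for B, so all are in.

L = {2}; B = {3, 4}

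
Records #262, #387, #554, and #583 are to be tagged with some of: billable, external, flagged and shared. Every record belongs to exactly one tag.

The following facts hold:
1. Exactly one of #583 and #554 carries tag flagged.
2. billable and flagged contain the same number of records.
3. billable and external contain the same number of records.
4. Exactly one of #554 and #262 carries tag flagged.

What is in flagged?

flagged = {#554}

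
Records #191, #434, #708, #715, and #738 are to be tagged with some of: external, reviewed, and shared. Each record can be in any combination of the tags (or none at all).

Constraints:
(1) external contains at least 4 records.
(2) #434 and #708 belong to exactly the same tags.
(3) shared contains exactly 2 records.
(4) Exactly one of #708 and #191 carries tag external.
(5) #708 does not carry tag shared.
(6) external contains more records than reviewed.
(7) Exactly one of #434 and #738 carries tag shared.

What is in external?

external = {#434, #708, #715, #738}

From (5): #708 ∉ shared.
(2): #434 matches #708: #434 ∉ shared.
(7) (exactly one): #738 ∈ shared.
Suppose #191 ∈ external: no assignment then satisfies all the clues, so #191 ∉ external.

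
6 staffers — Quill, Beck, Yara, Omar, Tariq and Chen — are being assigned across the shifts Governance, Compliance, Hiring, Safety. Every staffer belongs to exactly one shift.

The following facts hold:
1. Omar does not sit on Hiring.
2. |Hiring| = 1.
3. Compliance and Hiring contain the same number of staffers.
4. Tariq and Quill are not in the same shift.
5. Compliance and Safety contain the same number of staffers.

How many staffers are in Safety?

1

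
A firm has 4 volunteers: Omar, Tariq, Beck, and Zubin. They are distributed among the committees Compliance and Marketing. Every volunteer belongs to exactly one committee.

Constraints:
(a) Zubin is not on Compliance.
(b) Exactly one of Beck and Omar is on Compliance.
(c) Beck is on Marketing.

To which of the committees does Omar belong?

Omar: Compliance

From (a): Zubin ∉ Compliance.
From (c): Beck ∈ Marketing.
(b) (exactly one): Omar ∈ Compliance.
Only one committee left: Zubin ∈ Marketing.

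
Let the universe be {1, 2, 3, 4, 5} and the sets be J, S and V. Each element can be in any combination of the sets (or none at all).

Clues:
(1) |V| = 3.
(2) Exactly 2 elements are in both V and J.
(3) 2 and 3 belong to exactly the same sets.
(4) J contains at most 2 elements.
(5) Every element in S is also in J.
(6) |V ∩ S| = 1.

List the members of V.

V = {1, 4, 5}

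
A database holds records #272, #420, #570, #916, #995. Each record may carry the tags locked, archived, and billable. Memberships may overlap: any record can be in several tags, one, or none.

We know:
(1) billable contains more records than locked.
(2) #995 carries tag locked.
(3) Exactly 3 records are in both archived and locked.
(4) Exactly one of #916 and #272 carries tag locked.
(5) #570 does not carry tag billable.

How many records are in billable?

4

From (2): #995 ∈ locked.
From (5): #570 ∉ billable.
Suppose #272 ∉ billable: no assignment then satisfies all the clues, so #272 ∈ billable.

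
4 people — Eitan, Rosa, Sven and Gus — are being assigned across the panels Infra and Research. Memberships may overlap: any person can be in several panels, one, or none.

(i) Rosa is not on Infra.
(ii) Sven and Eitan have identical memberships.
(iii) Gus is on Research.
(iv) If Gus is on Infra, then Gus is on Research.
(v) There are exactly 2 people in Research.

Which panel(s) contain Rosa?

From (i): Rosa ∉ Infra.
From (iii): Gus ∈ Research.
Suppose Rosa ∉ Research: no assignment then satisfies all the clues, so Rosa ∈ Research.

Rosa: Research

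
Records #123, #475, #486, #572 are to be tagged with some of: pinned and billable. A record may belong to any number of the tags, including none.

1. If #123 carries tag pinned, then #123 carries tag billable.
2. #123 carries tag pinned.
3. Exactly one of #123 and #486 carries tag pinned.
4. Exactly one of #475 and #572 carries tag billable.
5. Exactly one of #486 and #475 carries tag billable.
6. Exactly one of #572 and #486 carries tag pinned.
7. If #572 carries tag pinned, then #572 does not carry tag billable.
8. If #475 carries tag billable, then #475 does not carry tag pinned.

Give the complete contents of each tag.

pinned = {#123, #572}; billable = {#123, #475}

From (2): #123 ∈ pinned.
(1): #123 ∈ billable.
(3) (exactly one): #486 ∉ pinned.
(6) (exactly one): #572 ∈ pinned.
(7): #572 ∉ billable.
(4) (exactly one): #475 ∈ billable.
(5) (exactly one): #486 ∉ billable.
(8): #475 ∉ pinned.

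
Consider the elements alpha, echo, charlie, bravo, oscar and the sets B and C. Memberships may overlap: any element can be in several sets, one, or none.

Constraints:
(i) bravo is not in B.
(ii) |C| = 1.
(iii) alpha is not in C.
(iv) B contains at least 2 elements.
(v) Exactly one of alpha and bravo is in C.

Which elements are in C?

C = {bravo}

From (i): bravo ∉ B.
From (iii): alpha ∉ C.
(v) (exactly one): bravo ∈ C.
(ii): C already has 1, so the rest are out.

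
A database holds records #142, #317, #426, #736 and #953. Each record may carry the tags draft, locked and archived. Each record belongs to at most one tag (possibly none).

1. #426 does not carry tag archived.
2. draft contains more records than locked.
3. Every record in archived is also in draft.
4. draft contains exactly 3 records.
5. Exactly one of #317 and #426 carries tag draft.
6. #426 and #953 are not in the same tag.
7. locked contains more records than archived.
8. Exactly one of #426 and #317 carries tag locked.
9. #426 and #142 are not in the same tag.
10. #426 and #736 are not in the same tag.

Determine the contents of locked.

From (1): #426 ∉ archived.
Suppose #142 ∈ locked: no assignment then satisfies all the clues, so #142 ∉ locked.

locked = {#426}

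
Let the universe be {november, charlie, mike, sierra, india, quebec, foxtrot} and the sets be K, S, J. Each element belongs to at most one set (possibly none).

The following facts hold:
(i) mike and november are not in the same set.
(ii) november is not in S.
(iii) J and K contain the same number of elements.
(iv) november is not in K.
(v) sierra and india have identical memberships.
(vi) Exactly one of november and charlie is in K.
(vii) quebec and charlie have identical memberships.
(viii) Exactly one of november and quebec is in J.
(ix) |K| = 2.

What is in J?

J = {foxtrot, november}

From (ii): november ∉ S.
From (iv): november ∉ K.
(vi) (exactly one): charlie ∈ K.
(vii): quebec matches charlie: quebec ∈ K.
(viii) (exactly one): november ∈ J.
(ix): K already has 2, so the rest are out.
(i): mike ∉ J.
Suppose sierra ∈ J: no assignment then satisfies all the clues, so sierra ∉ J.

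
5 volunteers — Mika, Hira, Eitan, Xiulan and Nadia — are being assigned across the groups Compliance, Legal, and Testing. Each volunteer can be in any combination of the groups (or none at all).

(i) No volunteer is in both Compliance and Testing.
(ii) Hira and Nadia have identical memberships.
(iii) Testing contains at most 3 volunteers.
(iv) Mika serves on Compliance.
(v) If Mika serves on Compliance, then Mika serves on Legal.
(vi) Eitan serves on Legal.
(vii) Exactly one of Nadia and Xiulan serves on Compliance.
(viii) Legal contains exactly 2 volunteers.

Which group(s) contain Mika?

From (iv): Mika ∈ Compliance.
From (vi): Eitan ∈ Legal.
(i) (disjoint): Mika ∉ Testing.
(v): Mika ∈ Legal.
(viii): Legal already has 2, so the rest are out.

Mika: Compliance, Legal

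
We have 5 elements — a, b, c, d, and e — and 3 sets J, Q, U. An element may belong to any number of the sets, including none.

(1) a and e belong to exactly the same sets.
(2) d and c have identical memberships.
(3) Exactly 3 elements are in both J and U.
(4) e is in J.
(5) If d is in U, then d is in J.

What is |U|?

3

From (4): e ∈ J.
(1): a matches e: a ∈ J.
Suppose b ∉ J: no assignment then satisfies all the clues, so b ∈ J.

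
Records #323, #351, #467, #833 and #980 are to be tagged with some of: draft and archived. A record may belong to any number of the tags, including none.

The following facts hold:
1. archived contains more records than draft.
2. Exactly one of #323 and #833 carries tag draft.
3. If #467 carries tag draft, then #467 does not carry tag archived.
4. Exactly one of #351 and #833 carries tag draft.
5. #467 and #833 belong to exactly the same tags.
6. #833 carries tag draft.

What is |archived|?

3

From (6): #833 ∈ draft.
(2) (exactly one): #323 ∉ draft.
(4) (exactly one): #351 ∉ draft.
(5): #467 matches #833: #467 ∈ draft.
(3): #467 ∉ archived.
(5): #833 matches #467: #833 ∉ archived.
Suppose #323 ∉ archived: no assignment then satisfies all the clues, so #323 ∈ archived.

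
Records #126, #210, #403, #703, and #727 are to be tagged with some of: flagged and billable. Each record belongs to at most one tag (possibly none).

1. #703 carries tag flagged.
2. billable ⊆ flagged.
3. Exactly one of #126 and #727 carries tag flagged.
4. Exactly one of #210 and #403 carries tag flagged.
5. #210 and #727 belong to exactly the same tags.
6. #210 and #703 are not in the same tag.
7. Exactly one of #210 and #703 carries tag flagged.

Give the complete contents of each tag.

flagged = {#126, #403, #703}; billable = {}

From (1): #703 ∈ flagged.
(6): #210 ∉ flagged.
(2) contrapositive: #210 ∉ billable.
(4) (exactly one): #403 ∈ flagged.
(5): #727 matches #210: #727 ∉ flagged.
(5): #727 matches #210: #727 ∉ billable.
(3) (exactly one): #126 ∈ flagged.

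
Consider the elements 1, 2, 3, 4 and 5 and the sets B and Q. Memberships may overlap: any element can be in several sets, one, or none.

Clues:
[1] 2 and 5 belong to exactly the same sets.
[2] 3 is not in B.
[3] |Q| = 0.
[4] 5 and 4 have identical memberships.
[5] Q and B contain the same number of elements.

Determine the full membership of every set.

B = {}; Q = {}

From (2): 3 ∉ B.
(3): Q already has 0, so the rest are out.
Suppose 1 ∈ B: no assignment then satisfies all the clues, so 1 ∉ B.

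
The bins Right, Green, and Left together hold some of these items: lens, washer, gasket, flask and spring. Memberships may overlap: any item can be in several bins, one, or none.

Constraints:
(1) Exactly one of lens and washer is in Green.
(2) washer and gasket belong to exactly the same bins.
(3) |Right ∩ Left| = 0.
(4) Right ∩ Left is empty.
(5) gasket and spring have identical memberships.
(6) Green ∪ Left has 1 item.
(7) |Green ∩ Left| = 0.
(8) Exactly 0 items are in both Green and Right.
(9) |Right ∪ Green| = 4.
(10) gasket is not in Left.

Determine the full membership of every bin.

Right = {gasket, spring, washer}; Green = {lens}; Left = {}

From (10): gasket ∉ Left.
(2): washer matches gasket: washer ∉ Left.
(5): spring matches gasket: spring ∉ Left.
Suppose lens ∈ Right: no assignment then satisfies all the clues, so lens ∉ Right.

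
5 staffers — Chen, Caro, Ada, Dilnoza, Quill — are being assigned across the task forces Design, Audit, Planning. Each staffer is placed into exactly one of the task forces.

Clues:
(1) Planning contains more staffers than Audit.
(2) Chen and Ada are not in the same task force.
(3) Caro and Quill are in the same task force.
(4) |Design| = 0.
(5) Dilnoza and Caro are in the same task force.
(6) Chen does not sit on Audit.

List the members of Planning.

Planning = {Caro, Chen, Dilnoza, Quill}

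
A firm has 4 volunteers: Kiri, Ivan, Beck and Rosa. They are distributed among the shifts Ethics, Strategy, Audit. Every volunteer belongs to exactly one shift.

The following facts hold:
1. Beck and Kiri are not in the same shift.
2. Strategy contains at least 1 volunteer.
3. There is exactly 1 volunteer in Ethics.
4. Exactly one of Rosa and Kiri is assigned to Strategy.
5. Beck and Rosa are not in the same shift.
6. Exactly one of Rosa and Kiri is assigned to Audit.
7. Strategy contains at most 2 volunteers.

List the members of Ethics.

Ethics = {Beck}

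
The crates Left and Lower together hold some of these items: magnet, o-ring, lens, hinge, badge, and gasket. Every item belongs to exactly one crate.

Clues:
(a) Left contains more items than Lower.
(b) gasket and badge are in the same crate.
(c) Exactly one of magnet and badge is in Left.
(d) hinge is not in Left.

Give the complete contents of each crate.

Left = {badge, gasket, lens, o-ring}; Lower = {hinge, magnet}

From (d): hinge ∉ Left.
Only one crate left: hinge ∈ Lower.
Suppose magnet ∈ Left: no assignment then satisfies all the clues, so magnet ∉ Left.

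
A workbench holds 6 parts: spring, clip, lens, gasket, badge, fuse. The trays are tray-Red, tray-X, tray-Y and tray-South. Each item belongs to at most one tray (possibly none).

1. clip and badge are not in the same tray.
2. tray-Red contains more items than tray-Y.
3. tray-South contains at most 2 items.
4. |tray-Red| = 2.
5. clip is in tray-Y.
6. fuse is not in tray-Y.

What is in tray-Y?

tray-Y = {clip}

From (5): clip ∈ tray-Y.
From (6): fuse ∉ tray-Y.
(1): badge ∉ tray-Y.
Suppose spring ∈ tray-Y: no assignment then satisfies all the clues, so spring ∉ tray-Y.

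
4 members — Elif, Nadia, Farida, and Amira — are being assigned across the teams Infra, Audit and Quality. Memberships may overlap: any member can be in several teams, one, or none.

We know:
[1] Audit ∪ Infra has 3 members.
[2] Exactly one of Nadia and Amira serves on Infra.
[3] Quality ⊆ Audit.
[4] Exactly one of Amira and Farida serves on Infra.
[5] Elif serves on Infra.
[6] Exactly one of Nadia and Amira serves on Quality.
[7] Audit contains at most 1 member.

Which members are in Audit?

Audit = {Nadia}

From (5): Elif ∈ Infra.
Suppose Elif ∈ Audit: no assignment then satisfies all the clues, so Elif ∉ Audit.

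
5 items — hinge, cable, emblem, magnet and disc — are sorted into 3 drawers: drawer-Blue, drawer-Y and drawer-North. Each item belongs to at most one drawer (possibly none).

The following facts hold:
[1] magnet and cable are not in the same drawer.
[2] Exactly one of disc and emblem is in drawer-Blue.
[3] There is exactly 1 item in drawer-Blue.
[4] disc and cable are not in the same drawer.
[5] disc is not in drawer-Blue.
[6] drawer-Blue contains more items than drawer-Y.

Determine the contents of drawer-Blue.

drawer-Blue = {emblem}

From (5): disc ∉ drawer-Blue.
(2) (exactly one): emblem ∈ drawer-Blue.
(3): drawer-Blue already has 1, so the rest are out.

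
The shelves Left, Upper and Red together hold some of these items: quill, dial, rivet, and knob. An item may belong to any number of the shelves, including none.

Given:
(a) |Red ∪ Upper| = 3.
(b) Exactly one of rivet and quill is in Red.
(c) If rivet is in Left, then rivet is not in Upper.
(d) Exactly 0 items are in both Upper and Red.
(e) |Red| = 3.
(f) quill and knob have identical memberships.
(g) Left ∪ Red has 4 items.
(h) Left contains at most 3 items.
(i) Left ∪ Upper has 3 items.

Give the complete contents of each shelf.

Left = {knob, quill, rivet}; Upper = {}; Red = {dial, knob, quill}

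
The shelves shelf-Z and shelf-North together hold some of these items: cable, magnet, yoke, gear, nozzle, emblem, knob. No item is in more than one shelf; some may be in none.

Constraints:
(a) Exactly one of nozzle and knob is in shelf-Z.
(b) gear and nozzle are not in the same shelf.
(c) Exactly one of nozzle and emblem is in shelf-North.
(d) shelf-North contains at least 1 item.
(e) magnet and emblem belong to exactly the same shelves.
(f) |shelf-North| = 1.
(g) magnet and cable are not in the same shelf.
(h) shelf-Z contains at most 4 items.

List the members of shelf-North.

shelf-North = {nozzle}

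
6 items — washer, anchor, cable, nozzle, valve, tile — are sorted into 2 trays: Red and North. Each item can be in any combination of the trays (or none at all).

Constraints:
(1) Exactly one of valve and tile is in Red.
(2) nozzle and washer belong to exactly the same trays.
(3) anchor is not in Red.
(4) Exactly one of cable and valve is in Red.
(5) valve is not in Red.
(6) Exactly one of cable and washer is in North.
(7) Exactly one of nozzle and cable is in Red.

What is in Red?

Red = {cable, tile}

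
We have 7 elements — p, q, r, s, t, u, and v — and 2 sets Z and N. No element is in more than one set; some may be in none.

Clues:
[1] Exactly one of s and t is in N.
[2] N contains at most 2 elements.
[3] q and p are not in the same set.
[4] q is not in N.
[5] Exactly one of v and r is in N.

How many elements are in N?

2

From (4): q ∉ N.
Suppose p ∈ N: no assignment then satisfies all the clues, so p ∉ N.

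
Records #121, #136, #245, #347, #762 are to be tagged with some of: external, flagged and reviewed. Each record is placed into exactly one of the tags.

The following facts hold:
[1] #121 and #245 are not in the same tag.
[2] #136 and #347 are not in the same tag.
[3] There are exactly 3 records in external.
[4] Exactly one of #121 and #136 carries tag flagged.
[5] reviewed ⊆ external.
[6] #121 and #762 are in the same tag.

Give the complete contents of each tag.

external = {#121, #347, #762}; flagged = {#136, #245}; reviewed = {}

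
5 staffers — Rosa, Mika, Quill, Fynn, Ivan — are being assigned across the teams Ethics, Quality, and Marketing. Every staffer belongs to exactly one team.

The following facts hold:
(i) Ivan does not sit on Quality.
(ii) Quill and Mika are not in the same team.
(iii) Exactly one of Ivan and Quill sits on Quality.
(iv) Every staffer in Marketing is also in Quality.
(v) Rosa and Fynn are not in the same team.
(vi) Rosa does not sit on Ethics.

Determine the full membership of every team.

Ethics = {Fynn, Ivan, Mika}; Quality = {Quill, Rosa}; Marketing = {}

From (i): Ivan ∉ Quality.
From (vi): Rosa ∉ Ethics.
(iii) (exactly one): Quill ∈ Quality.
(iv) contrapositive: Ivan ∉ Marketing.
Only one team left: Ivan ∈ Ethics.
(ii): Mika ∉ Quality.
(iv) contrapositive: Mika ∉ Marketing.
Only one team left: Mika ∈ Ethics.
Suppose Rosa ∉ Quality: no assignment then satisfies all the clues, so Rosa ∈ Quality.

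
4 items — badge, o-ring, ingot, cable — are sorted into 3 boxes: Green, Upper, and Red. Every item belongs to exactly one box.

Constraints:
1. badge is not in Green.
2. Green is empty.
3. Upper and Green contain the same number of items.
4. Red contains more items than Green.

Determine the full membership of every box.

Green = {}; Upper = {}; Red = {badge, cable, ingot, o-ring}

From (1): badge ∉ Green.
(2): Green already has 0, so the rest are out.
Suppose badge ∈ Upper: no assignment then satisfies all the clues, so badge ∉ Upper.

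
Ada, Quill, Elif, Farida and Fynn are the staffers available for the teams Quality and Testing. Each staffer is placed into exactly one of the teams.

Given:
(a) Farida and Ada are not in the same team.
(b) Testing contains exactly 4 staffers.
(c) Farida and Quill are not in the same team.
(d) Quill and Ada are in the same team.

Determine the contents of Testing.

Testing = {Ada, Elif, Fynn, Quill}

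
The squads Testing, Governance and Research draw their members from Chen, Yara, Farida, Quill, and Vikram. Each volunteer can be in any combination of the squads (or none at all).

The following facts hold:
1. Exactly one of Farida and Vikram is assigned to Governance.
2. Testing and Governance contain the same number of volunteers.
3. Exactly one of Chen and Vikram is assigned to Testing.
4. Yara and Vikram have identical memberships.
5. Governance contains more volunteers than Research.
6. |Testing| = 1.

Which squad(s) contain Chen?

Chen: Testing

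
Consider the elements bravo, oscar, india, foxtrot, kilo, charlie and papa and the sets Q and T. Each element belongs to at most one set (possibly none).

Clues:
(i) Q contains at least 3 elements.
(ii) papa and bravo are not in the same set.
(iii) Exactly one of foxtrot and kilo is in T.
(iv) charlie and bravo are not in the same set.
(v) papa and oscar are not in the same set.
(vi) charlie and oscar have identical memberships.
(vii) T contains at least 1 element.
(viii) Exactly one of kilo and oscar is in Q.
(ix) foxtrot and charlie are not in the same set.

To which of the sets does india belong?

india: Q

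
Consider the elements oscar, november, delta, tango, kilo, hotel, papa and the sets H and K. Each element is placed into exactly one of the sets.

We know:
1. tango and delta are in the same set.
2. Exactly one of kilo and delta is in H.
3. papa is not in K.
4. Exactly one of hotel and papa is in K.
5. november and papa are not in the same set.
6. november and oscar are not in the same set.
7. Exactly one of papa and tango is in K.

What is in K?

K = {delta, hotel, november, tango}

From (3): papa ∉ K.
(4) (exactly one): hotel ∈ K.
(7) (exactly one): tango ∈ K.
Only one set left: papa ∈ H.
(1): delta matches tango: delta ∉ H.
(1): delta matches tango: delta ∈ K.
(2) (exactly one): kilo ∈ H.
(5): november ∉ H.
Only one set left: november ∈ K.
(6): oscar ∉ K.
Only one set left: oscar ∈ H.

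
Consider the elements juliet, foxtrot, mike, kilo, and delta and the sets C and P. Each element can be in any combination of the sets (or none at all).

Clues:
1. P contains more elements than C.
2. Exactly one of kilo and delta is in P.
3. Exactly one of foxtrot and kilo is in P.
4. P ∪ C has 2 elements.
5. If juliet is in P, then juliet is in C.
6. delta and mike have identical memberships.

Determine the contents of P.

P = {juliet, kilo}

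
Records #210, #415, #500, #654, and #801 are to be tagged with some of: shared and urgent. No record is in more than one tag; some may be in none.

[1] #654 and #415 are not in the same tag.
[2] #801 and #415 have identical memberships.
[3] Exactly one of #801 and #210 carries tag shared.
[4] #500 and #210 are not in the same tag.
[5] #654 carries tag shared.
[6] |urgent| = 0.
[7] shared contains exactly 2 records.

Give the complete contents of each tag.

shared = {#210, #654}; urgent = {}

From (5): #654 ∈ shared.
(1): #415 ∉ shared.
(2): #801 matches #415: #801 ∉ shared.
(3) (exactly one): #210 ∈ shared.
(4): #500 ∉ shared.
(6): urgent already has 0, so the rest are out.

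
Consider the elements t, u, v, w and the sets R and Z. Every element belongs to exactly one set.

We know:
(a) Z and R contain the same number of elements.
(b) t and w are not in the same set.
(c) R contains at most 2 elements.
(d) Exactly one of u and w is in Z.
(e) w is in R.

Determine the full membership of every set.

R = {v, w}; Z = {t, u}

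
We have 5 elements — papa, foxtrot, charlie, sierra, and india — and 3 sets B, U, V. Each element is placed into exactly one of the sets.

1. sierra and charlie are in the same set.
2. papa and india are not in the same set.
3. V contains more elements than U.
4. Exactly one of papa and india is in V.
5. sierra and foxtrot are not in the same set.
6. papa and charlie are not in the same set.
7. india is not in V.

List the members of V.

V = {foxtrot, papa}

From (7): india ∉ V.
(4) (exactly one): papa ∈ V.
(6): charlie ∉ V.
(1): sierra matches charlie: sierra ∉ V.
Suppose foxtrot ∉ V: no assignment then satisfies all the clues, so foxtrot ∈ V.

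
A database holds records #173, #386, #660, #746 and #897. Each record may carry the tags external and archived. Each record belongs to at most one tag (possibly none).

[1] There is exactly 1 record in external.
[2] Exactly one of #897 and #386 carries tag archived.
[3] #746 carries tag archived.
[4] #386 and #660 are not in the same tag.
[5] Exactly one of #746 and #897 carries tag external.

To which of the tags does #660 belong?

From (3): #746 ∈ archived.
(5) (exactly one): #897 ∈ external.
(1): external already has 1, so the rest are out.
(2) (exactly one): #386 ∈ archived.
(4): #660 ∉ archived.

#660: none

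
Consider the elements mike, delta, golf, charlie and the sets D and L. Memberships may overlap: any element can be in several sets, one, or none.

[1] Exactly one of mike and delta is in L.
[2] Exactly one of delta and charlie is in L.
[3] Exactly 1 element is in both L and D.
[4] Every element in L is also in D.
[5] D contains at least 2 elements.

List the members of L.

L = {delta}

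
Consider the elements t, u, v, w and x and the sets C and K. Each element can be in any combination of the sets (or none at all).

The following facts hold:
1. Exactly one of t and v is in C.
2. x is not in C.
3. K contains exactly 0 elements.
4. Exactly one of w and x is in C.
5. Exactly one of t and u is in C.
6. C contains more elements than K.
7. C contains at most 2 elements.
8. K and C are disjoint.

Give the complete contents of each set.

C = {t, w}; K = {}

From (2): x ∉ C.
(3): K already has 0, so the rest are out.
(4) (exactly one): w ∈ C.
Suppose t ∉ C: no assignment then satisfies all the clues, so t ∈ C.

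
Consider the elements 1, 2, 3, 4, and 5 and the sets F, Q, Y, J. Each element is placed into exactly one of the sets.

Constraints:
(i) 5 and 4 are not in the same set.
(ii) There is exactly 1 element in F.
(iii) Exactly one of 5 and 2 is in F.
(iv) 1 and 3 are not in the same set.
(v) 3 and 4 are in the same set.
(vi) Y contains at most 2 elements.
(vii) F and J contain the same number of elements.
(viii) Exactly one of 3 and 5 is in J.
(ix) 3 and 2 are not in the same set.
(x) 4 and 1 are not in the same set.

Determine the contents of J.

J = {5}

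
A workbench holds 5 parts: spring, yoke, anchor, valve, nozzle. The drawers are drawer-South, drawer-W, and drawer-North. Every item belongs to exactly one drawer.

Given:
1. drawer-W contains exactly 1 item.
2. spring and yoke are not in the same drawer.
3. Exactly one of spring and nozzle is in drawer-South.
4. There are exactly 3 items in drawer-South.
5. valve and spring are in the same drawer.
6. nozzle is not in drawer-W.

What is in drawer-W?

drawer-W = {yoke}

From (6): nozzle ∉ drawer-W.
Suppose spring ∈ drawer-W: no assignment then satisfies all the clues, so spring ∉ drawer-W.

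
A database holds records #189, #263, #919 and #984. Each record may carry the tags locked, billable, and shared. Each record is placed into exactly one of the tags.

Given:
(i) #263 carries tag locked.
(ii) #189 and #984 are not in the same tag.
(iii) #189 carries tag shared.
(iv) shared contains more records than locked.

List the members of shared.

shared = {#189, #919}

From (i): #263 ∈ locked.
From (iii): #189 ∈ shared.
(ii): #984 ∉ shared.
Suppose #919 ∉ shared: no assignment then satisfies all the clues, so #919 ∈ shared.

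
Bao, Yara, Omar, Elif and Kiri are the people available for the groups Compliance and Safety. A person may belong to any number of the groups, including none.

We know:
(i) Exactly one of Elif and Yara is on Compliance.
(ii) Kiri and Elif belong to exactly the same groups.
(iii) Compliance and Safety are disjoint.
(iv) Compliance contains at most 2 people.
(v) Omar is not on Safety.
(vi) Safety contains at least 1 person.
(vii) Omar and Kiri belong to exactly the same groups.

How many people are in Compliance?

1

From (v): Omar ∉ Safety.
(vii): Kiri matches Omar: Kiri ∉ Safety.
(ii): Elif matches Kiri: Elif ∉ Safety.
Suppose Bao ∈ Compliance: no assignment then satisfies all the clues, so Bao ∉ Compliance.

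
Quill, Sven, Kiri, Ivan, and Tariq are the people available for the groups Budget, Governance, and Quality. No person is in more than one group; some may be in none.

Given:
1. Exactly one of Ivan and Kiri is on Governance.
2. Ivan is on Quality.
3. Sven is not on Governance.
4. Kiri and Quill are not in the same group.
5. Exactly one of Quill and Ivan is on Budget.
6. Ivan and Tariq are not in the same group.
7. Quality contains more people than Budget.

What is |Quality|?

2

From (2): Ivan ∈ Quality.
From (3): Sven ∉ Governance.
(1) (exactly one): Kiri ∈ Governance.
(4): Quill ∉ Governance.
(5) (exactly one): Quill ∈ Budget.
(6): Tariq ∉ Quality.
Suppose Sven ∈ Budget: no assignment then satisfies all the clues, so Sven ∉ Budget.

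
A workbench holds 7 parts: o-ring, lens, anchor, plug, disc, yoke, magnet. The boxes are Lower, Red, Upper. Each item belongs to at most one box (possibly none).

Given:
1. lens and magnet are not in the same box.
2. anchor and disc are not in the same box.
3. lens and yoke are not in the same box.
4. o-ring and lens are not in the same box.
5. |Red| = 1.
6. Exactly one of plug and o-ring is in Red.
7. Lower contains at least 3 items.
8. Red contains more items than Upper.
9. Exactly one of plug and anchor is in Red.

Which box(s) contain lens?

lens: none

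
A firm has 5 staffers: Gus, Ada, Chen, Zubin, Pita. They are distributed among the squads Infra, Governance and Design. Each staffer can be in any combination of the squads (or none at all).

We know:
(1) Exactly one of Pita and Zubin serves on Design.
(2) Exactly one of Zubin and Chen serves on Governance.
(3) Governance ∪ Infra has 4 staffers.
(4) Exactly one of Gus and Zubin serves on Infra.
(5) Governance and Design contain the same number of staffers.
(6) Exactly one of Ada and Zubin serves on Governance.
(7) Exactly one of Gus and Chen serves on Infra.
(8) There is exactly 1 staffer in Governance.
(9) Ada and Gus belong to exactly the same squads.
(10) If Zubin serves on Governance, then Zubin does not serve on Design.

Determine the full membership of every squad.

Infra = {Ada, Gus, Pita}; Governance = {Zubin}; Design = {Pita}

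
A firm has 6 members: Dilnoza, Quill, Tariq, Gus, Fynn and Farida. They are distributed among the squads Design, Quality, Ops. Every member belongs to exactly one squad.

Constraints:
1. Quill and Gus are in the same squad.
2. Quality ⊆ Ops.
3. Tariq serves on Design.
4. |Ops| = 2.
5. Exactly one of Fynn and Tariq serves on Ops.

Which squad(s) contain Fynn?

Fynn: Ops

From (3): Tariq ∈ Design.
(5) (exactly one): Fynn ∈ Ops.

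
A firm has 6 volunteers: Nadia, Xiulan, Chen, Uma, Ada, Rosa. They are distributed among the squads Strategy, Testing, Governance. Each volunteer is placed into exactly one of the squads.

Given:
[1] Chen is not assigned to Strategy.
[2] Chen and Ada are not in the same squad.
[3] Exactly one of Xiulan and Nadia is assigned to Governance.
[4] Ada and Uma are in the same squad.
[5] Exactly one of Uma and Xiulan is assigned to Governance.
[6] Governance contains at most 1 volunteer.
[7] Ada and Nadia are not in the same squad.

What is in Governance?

From (1): Chen ∉ Strategy.
Suppose Nadia ∈ Governance: no assignment then satisfies all the clues, so Nadia ∉ Governance.

Governance = {Xiulan}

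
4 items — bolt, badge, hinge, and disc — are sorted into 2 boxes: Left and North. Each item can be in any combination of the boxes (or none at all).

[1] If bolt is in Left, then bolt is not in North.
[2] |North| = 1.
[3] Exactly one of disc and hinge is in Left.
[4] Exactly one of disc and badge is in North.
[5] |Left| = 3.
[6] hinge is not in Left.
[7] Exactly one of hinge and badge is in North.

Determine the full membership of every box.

Left = {badge, bolt, disc}; North = {badge}

From (6): hinge ∉ Left.
(3) (exactly one): disc ∈ Left.
(5): only 3 candidates remain for Left, so all are in.
(1): bolt ∉ North.
Suppose badge ∉ North: no assignment then satisfies all the clues, so badge ∈ North.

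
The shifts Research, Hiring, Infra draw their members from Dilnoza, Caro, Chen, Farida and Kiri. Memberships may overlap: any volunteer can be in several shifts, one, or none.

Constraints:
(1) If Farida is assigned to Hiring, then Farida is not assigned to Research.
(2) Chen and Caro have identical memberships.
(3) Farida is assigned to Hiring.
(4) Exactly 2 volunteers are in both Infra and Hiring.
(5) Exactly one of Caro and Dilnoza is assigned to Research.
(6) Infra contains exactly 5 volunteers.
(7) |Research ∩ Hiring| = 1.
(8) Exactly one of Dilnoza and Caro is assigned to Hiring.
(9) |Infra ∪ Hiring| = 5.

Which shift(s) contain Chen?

Chen: Infra

From (3): Farida ∈ Hiring.
(1): Farida ∉ Research.
(6): only 5 candidates remain for Infra, so all are in.
Suppose Chen ∈ Research: no assignment then satisfies all the clues, so Chen ∉ Research.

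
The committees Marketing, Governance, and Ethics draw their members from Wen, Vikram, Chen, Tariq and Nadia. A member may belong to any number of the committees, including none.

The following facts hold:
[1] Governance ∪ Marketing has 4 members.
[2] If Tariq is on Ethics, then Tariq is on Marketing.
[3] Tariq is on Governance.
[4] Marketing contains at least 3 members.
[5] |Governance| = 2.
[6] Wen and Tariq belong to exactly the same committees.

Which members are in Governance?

From (3): Tariq ∈ Governance.
(6): Wen matches Tariq: Wen ∈ Governance.
(5): Governance already has 2, so the rest are out.

Governance = {Tariq, Wen}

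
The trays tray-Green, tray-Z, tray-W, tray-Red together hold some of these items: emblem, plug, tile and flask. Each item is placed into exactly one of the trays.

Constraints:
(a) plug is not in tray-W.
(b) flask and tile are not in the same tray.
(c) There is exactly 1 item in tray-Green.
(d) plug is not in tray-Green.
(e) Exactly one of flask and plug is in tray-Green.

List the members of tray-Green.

tray-Green = {flask}

From (a): plug ∉ tray-W.
From (d): plug ∉ tray-Green.
(e) (exactly one): flask ∈ tray-Green.
(b): tile ∉ tray-Green.
(c): tray-Green already has 1, so the rest are out.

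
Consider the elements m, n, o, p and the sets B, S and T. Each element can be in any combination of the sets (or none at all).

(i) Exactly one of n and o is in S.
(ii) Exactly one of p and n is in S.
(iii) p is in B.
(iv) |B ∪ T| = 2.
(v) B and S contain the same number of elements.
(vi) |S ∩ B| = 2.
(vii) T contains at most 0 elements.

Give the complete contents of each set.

B = {o, p}; S = {o, p}; T = {}

From (iii): p ∈ B.
(vii): T already has 0, so the rest are out.
Suppose m ∈ B: no assignment then satisfies all the clues, so m ∉ B.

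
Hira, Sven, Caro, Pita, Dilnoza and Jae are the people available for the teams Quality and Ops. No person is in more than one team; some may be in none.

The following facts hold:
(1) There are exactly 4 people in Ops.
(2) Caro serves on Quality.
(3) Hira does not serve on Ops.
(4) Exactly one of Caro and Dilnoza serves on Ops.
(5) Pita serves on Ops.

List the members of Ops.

From (2): Caro ∈ Quality.
From (3): Hira ∉ Ops.
From (5): Pita ∈ Ops.
(1): only 4 candidates remain for Ops, so all are in.

Ops = {Dilnoza, Jae, Pita, Sven}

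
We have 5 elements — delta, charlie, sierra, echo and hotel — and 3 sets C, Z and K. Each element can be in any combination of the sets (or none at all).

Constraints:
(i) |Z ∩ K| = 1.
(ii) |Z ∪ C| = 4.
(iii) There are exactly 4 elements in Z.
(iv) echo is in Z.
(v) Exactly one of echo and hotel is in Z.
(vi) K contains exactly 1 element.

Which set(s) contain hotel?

hotel: none

From (iv): echo ∈ Z.
(v) (exactly one): hotel ∉ Z.
(iii): only 4 candidates remain for Z, so all are in.
Suppose hotel ∈ C: no assignment then satisfies all the clues, so hotel ∉ C.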